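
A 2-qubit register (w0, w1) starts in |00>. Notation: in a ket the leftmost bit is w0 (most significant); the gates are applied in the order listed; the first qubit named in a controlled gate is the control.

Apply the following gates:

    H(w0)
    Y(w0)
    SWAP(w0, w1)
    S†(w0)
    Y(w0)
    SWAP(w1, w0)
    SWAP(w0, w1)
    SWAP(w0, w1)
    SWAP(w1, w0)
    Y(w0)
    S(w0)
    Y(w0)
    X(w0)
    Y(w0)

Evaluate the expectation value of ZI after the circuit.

The observable ZI averages to -1.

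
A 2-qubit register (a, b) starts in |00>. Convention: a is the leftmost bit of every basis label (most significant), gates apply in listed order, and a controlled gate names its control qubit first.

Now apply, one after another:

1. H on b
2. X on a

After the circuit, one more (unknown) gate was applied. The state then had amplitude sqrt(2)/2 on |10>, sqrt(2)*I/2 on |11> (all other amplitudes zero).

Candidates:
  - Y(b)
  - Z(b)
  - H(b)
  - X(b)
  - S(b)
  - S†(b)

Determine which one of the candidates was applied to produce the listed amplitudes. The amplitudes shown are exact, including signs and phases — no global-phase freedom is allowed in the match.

The unique candidate consistent with the amplitudes is S(b).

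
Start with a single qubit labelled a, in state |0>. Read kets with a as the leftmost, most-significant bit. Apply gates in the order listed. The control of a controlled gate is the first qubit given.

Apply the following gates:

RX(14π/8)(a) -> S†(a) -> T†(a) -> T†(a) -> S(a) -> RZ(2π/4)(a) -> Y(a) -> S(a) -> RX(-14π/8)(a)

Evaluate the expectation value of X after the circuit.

The expectation value of X is -sqrt(2)/2.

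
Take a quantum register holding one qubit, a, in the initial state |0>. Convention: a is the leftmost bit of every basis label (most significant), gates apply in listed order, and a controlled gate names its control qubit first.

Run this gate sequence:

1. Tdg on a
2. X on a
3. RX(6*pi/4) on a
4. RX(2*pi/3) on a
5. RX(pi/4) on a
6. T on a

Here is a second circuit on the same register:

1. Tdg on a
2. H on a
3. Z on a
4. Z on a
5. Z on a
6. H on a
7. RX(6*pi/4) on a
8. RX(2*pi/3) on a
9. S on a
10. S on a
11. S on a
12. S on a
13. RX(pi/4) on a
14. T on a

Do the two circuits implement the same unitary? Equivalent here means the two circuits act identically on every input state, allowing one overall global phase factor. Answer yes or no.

Yes, they are equivalent — the unitaries differ by at most a global phase.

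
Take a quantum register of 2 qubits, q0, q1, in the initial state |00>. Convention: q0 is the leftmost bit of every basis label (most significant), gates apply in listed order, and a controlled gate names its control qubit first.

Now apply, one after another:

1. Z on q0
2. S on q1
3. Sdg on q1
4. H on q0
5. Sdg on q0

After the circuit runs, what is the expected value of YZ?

In the final state, YZ has expectation -1. Key observation: steps 2-3 multiply out to the identity, so the circuit reduces to the remaining gates.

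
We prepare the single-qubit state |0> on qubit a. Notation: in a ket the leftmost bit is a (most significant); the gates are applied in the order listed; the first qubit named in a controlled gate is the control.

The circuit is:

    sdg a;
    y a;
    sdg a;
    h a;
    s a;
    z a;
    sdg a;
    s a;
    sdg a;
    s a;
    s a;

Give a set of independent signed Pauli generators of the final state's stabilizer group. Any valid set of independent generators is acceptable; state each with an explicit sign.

The stabilizer group can be generated by -X, among other valid generating sets.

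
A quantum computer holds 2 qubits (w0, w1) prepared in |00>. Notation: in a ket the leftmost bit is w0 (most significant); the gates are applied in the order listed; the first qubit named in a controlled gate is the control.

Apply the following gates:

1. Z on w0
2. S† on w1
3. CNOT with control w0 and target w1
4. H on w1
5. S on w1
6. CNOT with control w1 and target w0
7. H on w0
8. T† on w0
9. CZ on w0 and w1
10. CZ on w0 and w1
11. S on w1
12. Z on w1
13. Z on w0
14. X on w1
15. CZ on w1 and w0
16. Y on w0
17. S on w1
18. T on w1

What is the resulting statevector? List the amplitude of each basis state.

The final amplitudes are -exp(I*pi/4)/2 on |00>, 1/2 on |01>, I/2 on |10>, -exp(I*pi/4)/2 on |11>.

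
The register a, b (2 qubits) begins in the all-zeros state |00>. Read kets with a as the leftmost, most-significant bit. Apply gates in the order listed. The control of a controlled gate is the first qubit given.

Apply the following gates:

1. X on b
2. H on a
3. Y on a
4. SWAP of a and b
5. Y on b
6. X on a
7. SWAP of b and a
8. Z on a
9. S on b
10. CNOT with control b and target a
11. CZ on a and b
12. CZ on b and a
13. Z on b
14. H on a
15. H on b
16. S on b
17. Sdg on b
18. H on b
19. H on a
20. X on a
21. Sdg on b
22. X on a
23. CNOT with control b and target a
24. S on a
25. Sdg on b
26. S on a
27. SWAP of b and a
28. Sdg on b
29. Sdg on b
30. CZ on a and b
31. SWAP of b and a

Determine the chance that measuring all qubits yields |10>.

Outcome |10> occurs with probability 1/2. Key observation: steps 14-19 multiply out to the identity, so the circuit reduces to the remaining gates.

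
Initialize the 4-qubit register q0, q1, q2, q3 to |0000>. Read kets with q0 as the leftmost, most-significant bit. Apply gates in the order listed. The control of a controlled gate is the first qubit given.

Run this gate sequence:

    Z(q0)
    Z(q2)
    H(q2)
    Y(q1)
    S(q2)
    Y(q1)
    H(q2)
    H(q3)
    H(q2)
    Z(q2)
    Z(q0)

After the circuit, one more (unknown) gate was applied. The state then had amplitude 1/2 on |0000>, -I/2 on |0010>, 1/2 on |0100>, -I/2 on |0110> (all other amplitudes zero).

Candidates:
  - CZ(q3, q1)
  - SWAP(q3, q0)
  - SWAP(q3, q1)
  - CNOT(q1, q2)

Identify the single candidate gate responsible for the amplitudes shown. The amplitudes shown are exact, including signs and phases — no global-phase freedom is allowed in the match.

It was SWAP(q3, q1) that produced the state shown.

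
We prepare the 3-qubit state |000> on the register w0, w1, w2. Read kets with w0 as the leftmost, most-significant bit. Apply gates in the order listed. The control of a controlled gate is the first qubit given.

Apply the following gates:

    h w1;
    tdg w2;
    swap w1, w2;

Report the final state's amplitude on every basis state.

The final amplitudes are sqrt(2)/2 on |000>, sqrt(2)/2 on |001>, and 0 on every other basis state.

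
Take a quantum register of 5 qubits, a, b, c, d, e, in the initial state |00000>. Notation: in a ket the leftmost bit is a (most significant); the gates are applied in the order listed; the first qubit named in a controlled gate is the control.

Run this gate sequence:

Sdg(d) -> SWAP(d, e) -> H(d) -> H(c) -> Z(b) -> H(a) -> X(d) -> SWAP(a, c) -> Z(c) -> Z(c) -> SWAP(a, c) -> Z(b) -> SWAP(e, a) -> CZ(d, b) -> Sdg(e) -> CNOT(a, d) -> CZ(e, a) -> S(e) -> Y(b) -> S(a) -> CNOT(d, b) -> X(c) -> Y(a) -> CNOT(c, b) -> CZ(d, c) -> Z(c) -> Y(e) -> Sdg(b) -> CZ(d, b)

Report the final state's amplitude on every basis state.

The resulting statevector has amplitude sqrt(2)*I/4 on |10010>, -sqrt(2)*I/4 on |10011>, -sqrt(2)*I/4 on |10100>, sqrt(2)*I/4 on |10101>, sqrt(2)/4 on |11000>, -sqrt(2)/4 on |11001>, -sqrt(2)/4 on |11110>, sqrt(2)/4 on |11111>, and 0 on every other basis state. Key observation: gates 8-11 undo each other exactly, leaving only the rest of the circuit to track.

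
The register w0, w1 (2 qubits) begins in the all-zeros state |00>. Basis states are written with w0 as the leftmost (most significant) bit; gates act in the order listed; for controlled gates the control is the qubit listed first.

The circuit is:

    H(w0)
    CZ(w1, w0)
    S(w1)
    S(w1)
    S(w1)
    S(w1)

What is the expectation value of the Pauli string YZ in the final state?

The observable YZ averages to 0. Key observation: the block from step 3 through step 6 cancels to the identity and can be dropped.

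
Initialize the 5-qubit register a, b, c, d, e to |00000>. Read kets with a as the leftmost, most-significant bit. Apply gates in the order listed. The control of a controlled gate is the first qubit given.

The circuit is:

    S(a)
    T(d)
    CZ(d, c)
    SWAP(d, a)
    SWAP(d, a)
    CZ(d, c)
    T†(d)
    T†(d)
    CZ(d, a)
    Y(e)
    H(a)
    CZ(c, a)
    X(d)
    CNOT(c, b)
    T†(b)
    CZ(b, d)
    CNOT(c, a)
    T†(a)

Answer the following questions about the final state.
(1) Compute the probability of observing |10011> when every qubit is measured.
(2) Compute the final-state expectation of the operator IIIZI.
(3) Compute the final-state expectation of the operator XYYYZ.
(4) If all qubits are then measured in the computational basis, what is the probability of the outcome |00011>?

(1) The probability of measuring |10011> is 1/2.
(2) The observable IIIZI averages to -1.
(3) The observable XYYYZ averages to 0.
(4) Outcome |00011> occurs with probability 1/2.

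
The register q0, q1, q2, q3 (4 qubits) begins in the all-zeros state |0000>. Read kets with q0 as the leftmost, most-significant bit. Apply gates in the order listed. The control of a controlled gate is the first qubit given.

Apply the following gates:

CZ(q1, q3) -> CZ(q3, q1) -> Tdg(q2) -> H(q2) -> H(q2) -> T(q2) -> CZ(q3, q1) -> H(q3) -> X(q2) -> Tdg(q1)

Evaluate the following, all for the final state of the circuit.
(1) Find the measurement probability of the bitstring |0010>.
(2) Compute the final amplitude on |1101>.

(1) A full measurement returns |0010> with probability 1/2.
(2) |1101> carries amplitude 0 in the final state.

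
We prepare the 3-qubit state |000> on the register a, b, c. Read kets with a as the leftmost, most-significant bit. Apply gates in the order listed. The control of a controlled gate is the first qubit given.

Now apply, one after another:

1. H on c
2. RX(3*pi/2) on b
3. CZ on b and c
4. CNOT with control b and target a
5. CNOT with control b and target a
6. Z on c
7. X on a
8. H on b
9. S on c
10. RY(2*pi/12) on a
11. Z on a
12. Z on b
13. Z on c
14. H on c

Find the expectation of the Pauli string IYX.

In the final state, IYX has expectation 1. Key observation: the block from step 4 through step 5 cancels to the identity and can be dropped.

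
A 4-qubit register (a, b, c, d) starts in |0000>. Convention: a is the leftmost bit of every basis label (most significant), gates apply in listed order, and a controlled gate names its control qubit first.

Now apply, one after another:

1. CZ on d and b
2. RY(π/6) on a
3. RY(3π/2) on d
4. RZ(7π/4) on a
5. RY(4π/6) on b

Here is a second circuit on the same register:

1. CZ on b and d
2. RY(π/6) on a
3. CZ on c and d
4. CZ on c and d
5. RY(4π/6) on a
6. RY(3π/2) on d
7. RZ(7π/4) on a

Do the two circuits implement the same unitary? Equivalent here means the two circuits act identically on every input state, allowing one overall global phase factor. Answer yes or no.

No, they are not equivalent — no single phase factor reconciles the two unitaries.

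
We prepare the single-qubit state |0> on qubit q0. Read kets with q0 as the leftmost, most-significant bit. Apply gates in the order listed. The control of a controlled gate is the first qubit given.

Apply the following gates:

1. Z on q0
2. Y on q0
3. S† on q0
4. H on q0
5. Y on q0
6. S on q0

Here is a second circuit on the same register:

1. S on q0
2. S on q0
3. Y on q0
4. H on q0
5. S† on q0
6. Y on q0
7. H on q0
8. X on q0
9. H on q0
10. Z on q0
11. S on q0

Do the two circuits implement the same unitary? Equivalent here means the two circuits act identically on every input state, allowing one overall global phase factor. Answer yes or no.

No — the two circuits implement different unitaries, even allowing a global phase.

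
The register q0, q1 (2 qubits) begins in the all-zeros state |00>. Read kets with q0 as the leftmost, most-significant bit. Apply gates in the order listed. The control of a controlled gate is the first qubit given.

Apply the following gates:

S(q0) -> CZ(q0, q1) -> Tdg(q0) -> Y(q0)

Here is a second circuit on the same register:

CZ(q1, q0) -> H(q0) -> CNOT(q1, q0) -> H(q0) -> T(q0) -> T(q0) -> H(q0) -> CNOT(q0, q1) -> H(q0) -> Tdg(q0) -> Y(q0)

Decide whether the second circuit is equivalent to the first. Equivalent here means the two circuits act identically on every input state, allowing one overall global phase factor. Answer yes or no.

No, they are not equivalent — no single phase factor reconciles the two unitaries.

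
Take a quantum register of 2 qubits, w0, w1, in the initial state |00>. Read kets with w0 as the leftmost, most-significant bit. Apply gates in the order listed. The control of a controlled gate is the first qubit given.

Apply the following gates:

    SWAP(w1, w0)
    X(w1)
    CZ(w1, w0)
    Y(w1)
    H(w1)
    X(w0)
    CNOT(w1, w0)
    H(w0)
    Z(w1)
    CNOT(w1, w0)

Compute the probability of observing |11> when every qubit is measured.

Outcome |11> occurs with probability 1/4.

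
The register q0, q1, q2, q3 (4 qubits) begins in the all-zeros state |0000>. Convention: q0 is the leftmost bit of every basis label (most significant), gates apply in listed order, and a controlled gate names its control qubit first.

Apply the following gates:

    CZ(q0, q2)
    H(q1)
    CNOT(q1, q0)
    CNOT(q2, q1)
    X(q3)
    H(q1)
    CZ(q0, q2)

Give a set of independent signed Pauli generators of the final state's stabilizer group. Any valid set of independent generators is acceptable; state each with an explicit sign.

One valid set of independent stabilizer generators is +XZII, +ZXII, +IIZI, -IIIZ (any independent generating set of the same group is equally correct).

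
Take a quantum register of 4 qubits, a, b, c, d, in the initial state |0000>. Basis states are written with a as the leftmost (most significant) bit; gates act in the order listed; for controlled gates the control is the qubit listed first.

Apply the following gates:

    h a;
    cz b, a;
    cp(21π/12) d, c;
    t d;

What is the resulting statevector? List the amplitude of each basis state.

The resulting statevector has amplitude sqrt(2)/2 on |0000>, sqrt(2)/2 on |1000>, and 0 on every other basis state.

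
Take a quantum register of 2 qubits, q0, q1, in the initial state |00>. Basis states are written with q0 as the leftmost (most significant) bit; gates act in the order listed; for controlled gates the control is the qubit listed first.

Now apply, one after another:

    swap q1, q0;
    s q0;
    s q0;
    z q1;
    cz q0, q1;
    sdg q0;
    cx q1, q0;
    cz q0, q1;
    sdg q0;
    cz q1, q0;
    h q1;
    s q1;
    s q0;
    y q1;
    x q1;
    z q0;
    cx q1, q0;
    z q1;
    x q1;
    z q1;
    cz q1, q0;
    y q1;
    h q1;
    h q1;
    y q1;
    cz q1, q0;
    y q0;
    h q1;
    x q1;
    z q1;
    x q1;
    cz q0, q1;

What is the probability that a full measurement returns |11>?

A full measurement returns |11> with probability 1/4.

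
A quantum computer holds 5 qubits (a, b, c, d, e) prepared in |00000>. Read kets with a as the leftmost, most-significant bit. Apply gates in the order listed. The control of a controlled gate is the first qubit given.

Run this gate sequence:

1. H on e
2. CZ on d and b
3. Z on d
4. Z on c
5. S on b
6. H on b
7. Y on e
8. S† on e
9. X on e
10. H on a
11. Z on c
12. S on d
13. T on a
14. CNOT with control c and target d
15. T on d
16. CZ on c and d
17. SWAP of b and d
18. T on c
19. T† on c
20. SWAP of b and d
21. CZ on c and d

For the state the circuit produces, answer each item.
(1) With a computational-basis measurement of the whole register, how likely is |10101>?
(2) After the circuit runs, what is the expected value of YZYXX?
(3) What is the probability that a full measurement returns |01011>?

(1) A full measurement returns |10101> with probability 0. Key observation: steps 16-21 multiply out to the identity, so the circuit reduces to the remaining gates.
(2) The observable YZYXX averages to 0.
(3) A full measurement returns |01011> with probability 0.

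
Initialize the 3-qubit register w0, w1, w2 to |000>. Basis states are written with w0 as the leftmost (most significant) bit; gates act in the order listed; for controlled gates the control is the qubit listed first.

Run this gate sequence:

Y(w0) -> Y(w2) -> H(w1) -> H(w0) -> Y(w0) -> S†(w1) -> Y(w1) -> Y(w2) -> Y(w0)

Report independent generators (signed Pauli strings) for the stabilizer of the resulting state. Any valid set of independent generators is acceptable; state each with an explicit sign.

The stabilizer group can be generated by -XII, -IYI, +IIZ, among other valid generating sets.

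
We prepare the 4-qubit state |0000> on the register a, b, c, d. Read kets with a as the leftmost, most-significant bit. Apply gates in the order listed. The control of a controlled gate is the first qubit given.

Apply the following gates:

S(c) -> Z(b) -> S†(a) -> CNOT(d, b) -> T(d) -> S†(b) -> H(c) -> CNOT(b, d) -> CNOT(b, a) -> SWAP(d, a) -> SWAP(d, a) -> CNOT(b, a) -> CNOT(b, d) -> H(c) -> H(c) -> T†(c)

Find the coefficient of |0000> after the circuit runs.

|0000> carries amplitude sqrt(2)/2 in the final state. Key observation: gates 7-14 undo each other exactly, leaving only the rest of the circuit to track.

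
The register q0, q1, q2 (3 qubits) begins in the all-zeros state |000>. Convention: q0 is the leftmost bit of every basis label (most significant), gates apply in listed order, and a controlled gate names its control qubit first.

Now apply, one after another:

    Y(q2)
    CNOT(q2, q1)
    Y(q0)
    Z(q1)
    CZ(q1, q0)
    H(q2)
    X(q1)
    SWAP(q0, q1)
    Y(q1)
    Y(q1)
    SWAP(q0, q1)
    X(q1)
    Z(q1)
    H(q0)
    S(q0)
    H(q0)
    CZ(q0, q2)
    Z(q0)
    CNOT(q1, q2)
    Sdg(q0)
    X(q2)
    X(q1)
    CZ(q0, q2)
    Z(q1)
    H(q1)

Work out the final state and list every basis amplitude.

After the circuit, the state carries amplitude 1/4 - I/4 on |000>, -1/4 + I/4 on |001>, 1/4 - I/4 on |010>, -1/4 + I/4 on |011>, -1/4 + I/4 on |100>, 1/4 - I/4 on |101>, -1/4 + I/4 on |110>, 1/4 - I/4 on |111>. Key observation: the block from step 7 through step 12 cancels to the identity and can be dropped.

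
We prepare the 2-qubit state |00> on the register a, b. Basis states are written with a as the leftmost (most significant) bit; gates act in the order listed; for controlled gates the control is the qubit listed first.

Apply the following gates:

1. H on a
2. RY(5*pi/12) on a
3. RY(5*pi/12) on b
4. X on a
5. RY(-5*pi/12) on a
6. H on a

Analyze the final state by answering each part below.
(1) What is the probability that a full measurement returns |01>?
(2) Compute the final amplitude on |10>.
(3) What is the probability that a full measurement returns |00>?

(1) Outcome |01> occurs with probability -3*sqrt(6)/32 - sqrt(3)/8 + 5*sqrt(2)/32 + 1/4.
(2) |10> carries amplitude sqrt(2 - sqrt(2))/8 + sqrt(4 - 2*sqrt(2))/4 + sqrt(3*sqrt(2) + 6)/8 in the final state.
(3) Outcome |00> occurs with probability -5*sqrt(2)/32 - sqrt(3)/8 + 3*sqrt(6)/32 + 1/4.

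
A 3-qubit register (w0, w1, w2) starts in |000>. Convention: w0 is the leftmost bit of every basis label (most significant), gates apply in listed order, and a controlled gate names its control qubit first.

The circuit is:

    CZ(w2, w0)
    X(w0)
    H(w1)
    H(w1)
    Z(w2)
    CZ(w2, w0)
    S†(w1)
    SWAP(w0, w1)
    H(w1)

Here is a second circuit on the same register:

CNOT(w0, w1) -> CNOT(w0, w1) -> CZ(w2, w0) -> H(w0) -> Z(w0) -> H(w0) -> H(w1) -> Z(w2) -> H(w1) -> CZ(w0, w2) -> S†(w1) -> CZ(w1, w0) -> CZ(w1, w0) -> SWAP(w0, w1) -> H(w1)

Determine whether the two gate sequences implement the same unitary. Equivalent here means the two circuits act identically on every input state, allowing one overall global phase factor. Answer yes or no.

Yes — the two circuits implement the same unitary up to a global phase.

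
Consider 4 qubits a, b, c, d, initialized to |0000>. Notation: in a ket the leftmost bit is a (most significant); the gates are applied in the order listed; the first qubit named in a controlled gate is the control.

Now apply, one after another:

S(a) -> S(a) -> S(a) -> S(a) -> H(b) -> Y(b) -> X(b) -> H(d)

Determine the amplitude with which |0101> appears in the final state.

The final state's coefficient on |0101> equals -I/2.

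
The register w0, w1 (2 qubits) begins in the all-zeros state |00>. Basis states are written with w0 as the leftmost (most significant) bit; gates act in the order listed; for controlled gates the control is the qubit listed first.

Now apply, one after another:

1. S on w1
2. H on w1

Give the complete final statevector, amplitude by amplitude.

The resulting statevector has amplitude sqrt(2)/2 on |00>, sqrt(2)/2 on |01>, 0 on |10>, 0 on |11>.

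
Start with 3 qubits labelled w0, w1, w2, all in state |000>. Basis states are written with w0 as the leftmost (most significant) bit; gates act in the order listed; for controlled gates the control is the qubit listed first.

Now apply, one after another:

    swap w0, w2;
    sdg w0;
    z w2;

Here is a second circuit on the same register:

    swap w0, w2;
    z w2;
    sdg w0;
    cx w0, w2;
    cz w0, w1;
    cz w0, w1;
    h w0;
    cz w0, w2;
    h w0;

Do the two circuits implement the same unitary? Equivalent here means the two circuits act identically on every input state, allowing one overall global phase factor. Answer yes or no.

No, they are not equivalent — no single phase factor reconciles the two unitaries.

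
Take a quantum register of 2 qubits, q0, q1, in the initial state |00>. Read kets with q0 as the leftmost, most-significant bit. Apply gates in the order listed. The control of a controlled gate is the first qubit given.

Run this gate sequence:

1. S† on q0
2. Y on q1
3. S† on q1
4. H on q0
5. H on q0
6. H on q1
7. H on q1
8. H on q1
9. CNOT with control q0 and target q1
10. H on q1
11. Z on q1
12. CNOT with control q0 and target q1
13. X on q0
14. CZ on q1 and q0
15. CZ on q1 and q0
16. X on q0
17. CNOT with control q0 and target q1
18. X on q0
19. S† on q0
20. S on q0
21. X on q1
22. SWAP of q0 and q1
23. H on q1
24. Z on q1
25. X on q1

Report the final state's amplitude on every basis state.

After the circuit, the state carries amplitude -sqrt(2)/2 on |00>, -sqrt(2)/2 on |01>, 0 on |10>, 0 on |11>. Key observation: gates 12-17 undo each other exactly, leaving only the rest of the circuit to track.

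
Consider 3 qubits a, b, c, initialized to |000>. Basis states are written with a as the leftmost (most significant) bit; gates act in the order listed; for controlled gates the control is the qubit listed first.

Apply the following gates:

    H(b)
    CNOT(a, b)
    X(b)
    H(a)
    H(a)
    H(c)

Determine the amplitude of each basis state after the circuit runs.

After the circuit, the state carries amplitude 1/2 on |000>, 1/2 on |001>, 1/2 on |010>, 1/2 on |011>, 0 on |100>, 0 on |101>, 0 on |110>, 0 on |111>.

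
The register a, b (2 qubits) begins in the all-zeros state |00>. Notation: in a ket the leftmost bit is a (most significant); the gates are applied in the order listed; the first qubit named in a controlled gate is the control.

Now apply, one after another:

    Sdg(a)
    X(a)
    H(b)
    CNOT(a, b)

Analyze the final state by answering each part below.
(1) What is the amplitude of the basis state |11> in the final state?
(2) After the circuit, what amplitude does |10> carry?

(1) |11> carries amplitude sqrt(2)/2 in the final state.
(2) |10> carries amplitude sqrt(2)/2 in the final state.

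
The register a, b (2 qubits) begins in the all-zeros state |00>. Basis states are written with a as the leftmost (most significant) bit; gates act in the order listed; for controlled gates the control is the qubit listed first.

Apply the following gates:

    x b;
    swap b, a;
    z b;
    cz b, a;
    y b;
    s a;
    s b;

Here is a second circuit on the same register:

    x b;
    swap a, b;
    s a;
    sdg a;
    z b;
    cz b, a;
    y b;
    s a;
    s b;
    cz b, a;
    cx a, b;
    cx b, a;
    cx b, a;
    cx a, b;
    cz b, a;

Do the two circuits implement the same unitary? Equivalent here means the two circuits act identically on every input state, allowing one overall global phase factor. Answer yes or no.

Yes — the two circuits implement the same unitary up to a global phase.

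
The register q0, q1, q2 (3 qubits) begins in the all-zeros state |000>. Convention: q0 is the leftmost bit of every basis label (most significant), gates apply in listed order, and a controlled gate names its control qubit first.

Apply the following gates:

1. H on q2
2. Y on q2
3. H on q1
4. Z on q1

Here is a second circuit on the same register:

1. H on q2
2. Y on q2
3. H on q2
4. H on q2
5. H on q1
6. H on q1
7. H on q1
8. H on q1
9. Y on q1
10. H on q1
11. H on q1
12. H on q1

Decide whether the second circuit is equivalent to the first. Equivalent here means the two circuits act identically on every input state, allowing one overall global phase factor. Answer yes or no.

No — the two circuits implement different unitaries, even allowing a global phase.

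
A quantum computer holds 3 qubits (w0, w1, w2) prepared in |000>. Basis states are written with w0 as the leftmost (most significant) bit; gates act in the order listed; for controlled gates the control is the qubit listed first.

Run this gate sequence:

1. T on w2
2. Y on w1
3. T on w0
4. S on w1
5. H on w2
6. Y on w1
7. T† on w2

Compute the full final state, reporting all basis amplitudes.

After the circuit, the state carries amplitude sqrt(2)*I/2 on |000>, sqrt(2)*exp(I*pi/4)/2 on |001>, and 0 on every other basis state.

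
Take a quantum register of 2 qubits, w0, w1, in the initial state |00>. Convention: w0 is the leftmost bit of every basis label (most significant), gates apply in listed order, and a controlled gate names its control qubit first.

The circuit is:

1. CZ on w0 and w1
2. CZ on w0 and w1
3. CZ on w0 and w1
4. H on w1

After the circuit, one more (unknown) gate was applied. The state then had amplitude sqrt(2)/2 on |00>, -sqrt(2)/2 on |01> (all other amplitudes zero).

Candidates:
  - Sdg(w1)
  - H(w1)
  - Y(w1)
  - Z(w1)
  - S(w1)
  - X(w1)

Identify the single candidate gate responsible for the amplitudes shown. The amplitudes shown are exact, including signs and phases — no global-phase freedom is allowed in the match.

The unique candidate consistent with the amplitudes is Z(w1). Key observation: the block from step 1 through step 2 cancels to the identity and can be dropped.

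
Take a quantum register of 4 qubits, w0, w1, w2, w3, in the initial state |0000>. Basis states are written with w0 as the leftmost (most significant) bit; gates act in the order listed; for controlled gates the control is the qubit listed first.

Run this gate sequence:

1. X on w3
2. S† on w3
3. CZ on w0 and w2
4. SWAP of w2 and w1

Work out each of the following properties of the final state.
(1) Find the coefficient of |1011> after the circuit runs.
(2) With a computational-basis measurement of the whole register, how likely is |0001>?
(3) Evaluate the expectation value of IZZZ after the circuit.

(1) |1011> carries amplitude 0 in the final state.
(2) Outcome |0001> occurs with probability 1.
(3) In the final state, IZZZ has expectation -1.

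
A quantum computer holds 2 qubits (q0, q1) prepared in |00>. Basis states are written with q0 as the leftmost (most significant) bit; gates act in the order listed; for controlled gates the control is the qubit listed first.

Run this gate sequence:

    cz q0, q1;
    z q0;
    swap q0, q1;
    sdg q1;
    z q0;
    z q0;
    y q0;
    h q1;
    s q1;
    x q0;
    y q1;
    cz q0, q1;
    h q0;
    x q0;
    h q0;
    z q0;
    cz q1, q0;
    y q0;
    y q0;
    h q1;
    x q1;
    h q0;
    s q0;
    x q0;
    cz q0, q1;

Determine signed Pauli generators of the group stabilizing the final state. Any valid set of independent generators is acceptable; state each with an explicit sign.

The final state is stabilized by the group generated by -YZ, +ZY; other independent generating sets are equally valid. Key observation: steps 13-16 multiply out to the identity, so the circuit reduces to the remaining gates.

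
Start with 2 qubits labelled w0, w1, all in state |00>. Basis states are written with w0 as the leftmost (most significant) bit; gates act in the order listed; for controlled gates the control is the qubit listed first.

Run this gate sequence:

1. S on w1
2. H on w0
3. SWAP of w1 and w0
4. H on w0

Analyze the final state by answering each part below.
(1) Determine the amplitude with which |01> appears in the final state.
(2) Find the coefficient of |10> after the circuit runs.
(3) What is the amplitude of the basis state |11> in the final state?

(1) |01> carries amplitude 1/2 in the final state.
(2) The amplitude on |10> is 1/2.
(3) The amplitude on |11> is 1/2.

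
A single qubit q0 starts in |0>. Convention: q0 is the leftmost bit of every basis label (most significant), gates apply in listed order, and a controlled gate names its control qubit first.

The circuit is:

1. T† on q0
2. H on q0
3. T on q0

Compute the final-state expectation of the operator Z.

In the final state, Z has expectation 0.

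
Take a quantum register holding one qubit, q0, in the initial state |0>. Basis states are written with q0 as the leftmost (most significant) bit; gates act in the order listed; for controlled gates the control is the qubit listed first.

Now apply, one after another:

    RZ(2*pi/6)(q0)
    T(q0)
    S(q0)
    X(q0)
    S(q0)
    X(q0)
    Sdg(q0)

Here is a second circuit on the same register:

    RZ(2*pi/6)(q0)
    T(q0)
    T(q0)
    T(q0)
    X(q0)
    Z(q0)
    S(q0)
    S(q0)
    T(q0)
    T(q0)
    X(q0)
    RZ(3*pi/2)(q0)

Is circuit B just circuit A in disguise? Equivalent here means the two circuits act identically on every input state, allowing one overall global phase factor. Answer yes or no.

Yes — the two circuits implement the same unitary up to a global phase.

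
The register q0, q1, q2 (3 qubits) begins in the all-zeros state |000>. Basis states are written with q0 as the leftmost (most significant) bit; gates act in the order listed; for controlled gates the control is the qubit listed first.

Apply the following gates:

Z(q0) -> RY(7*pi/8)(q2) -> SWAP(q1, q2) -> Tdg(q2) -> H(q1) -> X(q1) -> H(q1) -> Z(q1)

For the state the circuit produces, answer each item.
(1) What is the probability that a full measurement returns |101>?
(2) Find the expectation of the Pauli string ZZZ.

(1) The probability of measuring |101> is 0. Key observation: the block from step 5 through step 8 cancels to the identity and can be dropped.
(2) The observable ZZZ averages to -sqrt(sqrt(2) + 2)/2.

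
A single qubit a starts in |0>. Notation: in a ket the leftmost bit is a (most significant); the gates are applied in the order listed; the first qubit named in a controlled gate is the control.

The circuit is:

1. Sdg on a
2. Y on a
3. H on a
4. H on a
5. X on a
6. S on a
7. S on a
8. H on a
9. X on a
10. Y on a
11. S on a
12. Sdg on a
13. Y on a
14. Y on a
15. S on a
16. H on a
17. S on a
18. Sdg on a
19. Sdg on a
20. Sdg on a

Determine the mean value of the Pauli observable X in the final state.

The observable X averages to 0. Key observation: gates 3-4 undo each other exactly, leaving only the rest of the circuit to track.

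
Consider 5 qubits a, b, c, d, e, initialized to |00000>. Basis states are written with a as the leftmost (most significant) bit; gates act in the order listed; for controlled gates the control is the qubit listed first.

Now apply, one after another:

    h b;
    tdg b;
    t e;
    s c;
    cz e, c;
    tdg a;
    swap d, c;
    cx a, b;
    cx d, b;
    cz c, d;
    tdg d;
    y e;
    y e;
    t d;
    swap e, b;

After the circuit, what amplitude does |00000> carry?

|00000> carries amplitude sqrt(2)/2 in the final state. Key observation: steps 11-14 multiply out to the identity, so the circuit reduces to the remaining gates.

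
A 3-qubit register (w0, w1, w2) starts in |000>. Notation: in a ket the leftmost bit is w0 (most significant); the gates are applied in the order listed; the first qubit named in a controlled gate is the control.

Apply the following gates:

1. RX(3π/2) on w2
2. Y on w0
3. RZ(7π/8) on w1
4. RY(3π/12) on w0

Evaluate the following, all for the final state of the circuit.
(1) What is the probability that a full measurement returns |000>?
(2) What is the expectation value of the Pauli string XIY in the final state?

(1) Outcome |000> occurs with probability 1/4 - sqrt(2)/8.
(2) In the final state, XIY has expectation -sqrt(2)/2.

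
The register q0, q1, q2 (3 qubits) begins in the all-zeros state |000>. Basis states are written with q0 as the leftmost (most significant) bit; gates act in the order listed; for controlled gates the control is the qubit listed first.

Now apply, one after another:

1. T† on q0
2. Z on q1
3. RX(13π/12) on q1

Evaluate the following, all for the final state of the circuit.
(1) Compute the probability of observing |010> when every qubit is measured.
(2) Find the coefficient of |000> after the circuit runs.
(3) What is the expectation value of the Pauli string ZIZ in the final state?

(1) A full measurement returns |010> with probability sqrt(2)/8 + sqrt(6)/8 + 1/2.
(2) The amplitude on |000> is -sqrt(sqrt(2) + 2)/4 + sqrt(6 - 3*sqrt(2))/4.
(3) In the final state, ZIZ has expectation 1.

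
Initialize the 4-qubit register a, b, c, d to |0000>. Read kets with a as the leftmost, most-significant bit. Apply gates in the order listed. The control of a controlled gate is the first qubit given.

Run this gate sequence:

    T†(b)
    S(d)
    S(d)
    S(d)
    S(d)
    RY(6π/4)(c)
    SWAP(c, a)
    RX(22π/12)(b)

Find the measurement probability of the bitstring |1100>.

Outcome |1100> occurs with probability 1/4 - sqrt(3)/8. Key observation: gates 2-5 undo each other exactly, leaving only the rest of the circuit to track.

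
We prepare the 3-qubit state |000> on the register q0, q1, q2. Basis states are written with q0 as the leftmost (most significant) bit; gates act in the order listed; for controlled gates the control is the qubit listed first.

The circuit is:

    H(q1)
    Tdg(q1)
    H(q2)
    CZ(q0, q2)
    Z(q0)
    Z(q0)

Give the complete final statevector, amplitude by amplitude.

The resulting statevector has amplitude 1/2 on |000>, 1/2 on |001>, -exp(3*I*pi/4)/2 on |010>, -exp(3*I*pi/4)/2 on |011>, 0 on |100>, 0 on |101>, 0 on |110>, 0 on |111>.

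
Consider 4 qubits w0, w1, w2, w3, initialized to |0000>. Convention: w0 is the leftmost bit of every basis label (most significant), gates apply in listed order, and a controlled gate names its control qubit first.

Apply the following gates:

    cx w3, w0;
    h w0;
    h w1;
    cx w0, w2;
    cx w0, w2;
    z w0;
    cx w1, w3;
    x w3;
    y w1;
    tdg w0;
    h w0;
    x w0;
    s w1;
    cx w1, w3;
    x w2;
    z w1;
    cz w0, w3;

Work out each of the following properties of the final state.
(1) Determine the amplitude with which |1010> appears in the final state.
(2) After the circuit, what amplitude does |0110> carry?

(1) The amplitude on |1010> is sqrt(2)*(-I + exp(I*pi/4))/4. Key observation: gates 4-5 undo each other exactly, leaving only the rest of the circuit to track.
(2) The amplitude on |0110> is sqrt(2)*(1 - exp(3*I*pi/4))/4.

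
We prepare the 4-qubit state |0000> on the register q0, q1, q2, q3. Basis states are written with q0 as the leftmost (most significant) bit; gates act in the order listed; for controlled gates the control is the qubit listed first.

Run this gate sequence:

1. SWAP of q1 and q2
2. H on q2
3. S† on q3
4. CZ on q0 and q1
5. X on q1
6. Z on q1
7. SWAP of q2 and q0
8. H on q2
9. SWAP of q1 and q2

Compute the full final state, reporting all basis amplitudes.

The resulting statevector has amplitude -1/2 on |0010>, -1/2 on |0110>, -1/2 on |1010>, -1/2 on |1110>, and 0 on every other basis state.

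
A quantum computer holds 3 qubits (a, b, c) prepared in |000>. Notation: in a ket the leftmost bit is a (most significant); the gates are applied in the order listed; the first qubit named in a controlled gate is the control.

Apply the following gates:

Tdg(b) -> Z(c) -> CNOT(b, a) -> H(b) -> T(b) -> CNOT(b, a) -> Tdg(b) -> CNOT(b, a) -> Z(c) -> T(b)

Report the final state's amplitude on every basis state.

The final amplitudes are sqrt(2)/2 on |000>, sqrt(2)*exp(I*pi/4)/2 on |010>, and 0 on every other basis state.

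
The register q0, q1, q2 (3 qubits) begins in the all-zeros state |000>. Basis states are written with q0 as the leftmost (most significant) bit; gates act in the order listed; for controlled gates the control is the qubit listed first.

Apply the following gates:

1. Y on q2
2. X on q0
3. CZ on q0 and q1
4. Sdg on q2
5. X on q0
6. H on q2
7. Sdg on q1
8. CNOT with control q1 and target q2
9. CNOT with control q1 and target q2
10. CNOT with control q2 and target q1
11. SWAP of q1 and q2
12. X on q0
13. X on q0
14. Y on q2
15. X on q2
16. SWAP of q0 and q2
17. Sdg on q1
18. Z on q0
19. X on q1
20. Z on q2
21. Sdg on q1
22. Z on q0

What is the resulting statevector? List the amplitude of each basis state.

After the circuit, the state carries amplitude sqrt(2)/2 on |010>, sqrt(2)/2 on |100>, and 0 on every other basis state. Key observation: the block from step 8 through step 9 cancels to the identity and can be dropped.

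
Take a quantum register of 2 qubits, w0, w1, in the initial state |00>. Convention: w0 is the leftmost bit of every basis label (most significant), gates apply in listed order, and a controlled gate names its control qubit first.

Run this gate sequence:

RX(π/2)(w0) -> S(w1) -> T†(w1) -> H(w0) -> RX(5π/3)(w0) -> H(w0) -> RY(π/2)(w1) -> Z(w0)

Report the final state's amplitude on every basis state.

The resulting statevector has amplitude -sqrt(3)/4 - I/4 on |00>, -sqrt(3)/4 - I/4 on |01>, -1/4 - sqrt(3)*I/4 on |10>, -1/4 - sqrt(3)*I/4 on |11>.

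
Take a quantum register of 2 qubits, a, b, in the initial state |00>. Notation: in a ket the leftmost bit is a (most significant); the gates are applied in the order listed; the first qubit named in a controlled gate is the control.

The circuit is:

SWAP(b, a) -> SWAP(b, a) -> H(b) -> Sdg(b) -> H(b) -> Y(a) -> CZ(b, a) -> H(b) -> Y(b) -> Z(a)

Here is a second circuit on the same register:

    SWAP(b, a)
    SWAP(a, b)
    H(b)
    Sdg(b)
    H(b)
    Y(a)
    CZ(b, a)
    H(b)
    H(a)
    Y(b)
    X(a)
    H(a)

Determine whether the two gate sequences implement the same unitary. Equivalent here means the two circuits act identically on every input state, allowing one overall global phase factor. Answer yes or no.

Yes — the two circuits implement the same unitary up to a global phase.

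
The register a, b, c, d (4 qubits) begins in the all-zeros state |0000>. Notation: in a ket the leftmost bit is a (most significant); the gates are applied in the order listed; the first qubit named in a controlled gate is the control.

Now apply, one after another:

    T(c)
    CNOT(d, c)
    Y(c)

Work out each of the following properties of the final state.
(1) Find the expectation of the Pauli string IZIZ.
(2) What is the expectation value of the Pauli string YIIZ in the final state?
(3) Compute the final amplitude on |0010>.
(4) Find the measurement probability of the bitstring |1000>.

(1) The observable IZIZ averages to 1.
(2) The expectation value of YIIZ is 0.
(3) |0010> carries amplitude I in the final state.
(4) Outcome |1000> occurs with probability 0.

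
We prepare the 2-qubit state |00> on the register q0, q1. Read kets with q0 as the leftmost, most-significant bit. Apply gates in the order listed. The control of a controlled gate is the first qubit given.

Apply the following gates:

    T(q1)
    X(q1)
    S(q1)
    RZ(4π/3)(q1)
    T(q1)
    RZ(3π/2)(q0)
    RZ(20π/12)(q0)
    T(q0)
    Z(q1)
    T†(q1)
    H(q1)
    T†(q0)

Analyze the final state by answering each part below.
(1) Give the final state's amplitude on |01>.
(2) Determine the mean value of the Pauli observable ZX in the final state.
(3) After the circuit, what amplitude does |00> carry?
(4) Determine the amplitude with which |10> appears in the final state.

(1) The amplitude on |01> is -sqrt(2)*exp(7*I*pi/12)/2.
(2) The observable ZX averages to -1.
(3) The amplitude on |00> is sqrt(2)*exp(7*I*pi/12)/2.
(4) The final state's coefficient on |10> equals 0.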